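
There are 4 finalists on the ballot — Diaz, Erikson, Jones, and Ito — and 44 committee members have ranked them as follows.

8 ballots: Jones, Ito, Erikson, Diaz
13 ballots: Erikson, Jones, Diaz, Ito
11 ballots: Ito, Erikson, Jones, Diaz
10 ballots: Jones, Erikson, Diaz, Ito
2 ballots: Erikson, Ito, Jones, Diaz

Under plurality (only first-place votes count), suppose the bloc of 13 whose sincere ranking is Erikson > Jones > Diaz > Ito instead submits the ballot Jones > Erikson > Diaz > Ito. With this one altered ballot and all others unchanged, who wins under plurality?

Jones

First-place totals with the altered ballot: Diaz 0, Erikson 2, Jones 31, Ito 11.
The winner is unchanged: still Jones.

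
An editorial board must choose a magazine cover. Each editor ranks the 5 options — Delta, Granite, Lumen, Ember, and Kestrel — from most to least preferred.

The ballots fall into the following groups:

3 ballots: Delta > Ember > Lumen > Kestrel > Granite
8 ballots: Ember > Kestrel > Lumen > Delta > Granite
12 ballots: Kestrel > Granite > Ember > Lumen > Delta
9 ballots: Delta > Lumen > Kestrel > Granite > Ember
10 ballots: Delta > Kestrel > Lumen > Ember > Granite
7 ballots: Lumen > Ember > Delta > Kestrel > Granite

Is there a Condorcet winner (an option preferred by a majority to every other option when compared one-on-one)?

No

Head-to-head results (49 voters total):
Delta vs Granite: Delta wins 37–12.
Delta vs Lumen: Lumen wins 27–22.
Delta vs Ember: Ember wins 27–22.
Delta vs Kestrel: Delta wins 29–20.
Granite vs Lumen: Lumen wins 37–12.
Granite vs Ember: Ember wins 28–21.
Granite vs Kestrel: Kestrel wins 49–0.
Lumen vs Ember: Lumen wins 26–23.
Lumen vs Kestrel: Kestrel wins 30–19.
Ember vs Kestrel: Kestrel wins 31–18.
No candidate beats all others: Delta beats Kestrel beats Lumen beats Delta, a majority cycle.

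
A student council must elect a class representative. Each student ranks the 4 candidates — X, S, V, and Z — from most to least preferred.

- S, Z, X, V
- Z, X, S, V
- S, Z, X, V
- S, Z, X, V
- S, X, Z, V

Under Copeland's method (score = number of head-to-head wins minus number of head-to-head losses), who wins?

Pairwise results:
  X vs S: S wins 4–1.
  X vs V: X wins 5–0.
  X vs Z: Z wins 4–1.
  S vs V: S wins 5–0.
  S vs Z: S wins 4–1.
  V vs Z: Z wins 5–0.
Copeland scores (wins − losses):
  X: 1 − 2 = -1
  S: 3 − 0 = 3
  V: 0 − 3 = -3
  Z: 2 − 1 = 1
S has the best Copeland score.

S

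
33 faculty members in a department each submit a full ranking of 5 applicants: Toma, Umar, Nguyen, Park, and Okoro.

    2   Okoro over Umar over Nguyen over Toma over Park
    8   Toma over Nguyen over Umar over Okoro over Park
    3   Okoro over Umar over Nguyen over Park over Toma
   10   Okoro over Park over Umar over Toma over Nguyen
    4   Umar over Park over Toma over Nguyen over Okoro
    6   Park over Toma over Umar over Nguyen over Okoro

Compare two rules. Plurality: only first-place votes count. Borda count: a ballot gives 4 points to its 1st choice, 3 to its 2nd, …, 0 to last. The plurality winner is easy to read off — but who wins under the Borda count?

Umar

Plurality first-place counts: Toma 8, Umar 4, Nguyen 0, Park 6, Okoro 15 → Okoro.
Borda totals: Toma 70, Umar 79, Nguyen 44, Park 69, Okoro 68 → Umar.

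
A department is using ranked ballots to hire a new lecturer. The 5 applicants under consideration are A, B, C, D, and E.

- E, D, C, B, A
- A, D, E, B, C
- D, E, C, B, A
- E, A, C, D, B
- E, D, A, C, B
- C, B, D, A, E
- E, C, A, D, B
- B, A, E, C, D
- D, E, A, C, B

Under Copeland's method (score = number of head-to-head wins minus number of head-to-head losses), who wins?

E

Pairwise results:
  A vs B: A wins 5–4.
  A vs C: A wins 5–4.
  A vs D: D wins 5–4.
  A vs E: E wins 6–3.
  B vs C: C wins 7–2.
  B vs D: D wins 7–2.
  B vs E: E wins 7–2.
  C vs D: D wins 5–4.
  C vs E: E wins 8–1.
  D vs E: E wins 5–4.
Copeland scores (wins − losses):
  A: 2 − 2 = 0
  B: 0 − 4 = -4
  C: 1 − 3 = -2
  D: 3 − 1 = 2
  E: 4 − 0 = 4
E has the best Copeland score.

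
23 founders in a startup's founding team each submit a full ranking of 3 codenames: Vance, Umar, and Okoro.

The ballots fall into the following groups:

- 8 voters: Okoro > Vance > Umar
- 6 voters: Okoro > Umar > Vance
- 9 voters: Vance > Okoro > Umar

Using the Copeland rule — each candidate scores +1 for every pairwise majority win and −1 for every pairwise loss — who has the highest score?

Okoro

Pairwise results:
  Vance vs Umar: Vance wins 17–6.
  Vance vs Okoro: Okoro wins 14–9.
  Umar vs Okoro: Okoro wins 23–0.
Copeland scores (wins − losses):
  Vance: 1 − 1 = 0
  Umar: 0 − 2 = -2
  Okoro: 2 − 0 = 2
Okoro has the best Copeland score.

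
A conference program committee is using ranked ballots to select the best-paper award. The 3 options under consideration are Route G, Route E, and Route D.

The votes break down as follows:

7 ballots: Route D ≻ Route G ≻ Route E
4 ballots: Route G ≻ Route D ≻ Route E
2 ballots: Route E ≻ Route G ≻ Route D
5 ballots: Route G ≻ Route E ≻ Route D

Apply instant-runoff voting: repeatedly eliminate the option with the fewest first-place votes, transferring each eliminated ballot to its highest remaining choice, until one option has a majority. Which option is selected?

Route G

Round 1: Route G 9, Route D 7, Route E 2. Route E has the fewest and is eliminated.
Round 2: Route G 11, Route D 7. Route G has a majority.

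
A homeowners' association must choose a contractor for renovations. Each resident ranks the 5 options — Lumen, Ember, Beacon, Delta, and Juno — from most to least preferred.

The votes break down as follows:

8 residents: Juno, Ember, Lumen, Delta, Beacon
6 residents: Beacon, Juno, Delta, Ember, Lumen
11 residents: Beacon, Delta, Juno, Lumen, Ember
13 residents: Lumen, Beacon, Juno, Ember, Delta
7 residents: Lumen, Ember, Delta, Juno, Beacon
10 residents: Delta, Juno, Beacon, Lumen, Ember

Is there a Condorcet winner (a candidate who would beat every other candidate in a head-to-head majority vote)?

No

Head-to-head results (55 voters total):
Lumen vs Ember: Lumen wins 41–14.
Lumen vs Beacon: Lumen wins 28–27.
Lumen vs Delta: Lumen wins 28–27.
Lumen vs Juno: Juno wins 35–20.
Ember vs Beacon: Beacon wins 40–15.
Ember vs Delta: Ember wins 28–27.
Ember vs Juno: Juno wins 48–7.
Beacon vs Delta: Beacon wins 30–25.
Beacon vs Juno: Beacon wins 30–25.
Delta vs Juno: Delta wins 28–27.
No candidate beats all others: Lumen beats Beacon beats Juno beats Lumen, a majority cycle.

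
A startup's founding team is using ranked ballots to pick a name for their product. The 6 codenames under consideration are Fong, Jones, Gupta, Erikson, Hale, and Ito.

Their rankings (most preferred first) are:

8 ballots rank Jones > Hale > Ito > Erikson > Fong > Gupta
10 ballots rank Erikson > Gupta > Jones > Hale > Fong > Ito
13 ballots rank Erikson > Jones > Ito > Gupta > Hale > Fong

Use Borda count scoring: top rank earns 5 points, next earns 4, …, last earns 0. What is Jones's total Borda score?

Borda scores:
  Fong: 8·1 + 10·1 + 13·0 = 18
  Jones: 8·5 + 10·3 + 13·4 = 122
  Gupta: 8·0 + 10·4 + 13·2 = 66
  Erikson: 8·2 + 10·5 + 13·5 = 131
  Hale: 8·4 + 10·2 + 13·1 = 65
  Ito: 8·3 + 10·0 + 13·3 = 63

122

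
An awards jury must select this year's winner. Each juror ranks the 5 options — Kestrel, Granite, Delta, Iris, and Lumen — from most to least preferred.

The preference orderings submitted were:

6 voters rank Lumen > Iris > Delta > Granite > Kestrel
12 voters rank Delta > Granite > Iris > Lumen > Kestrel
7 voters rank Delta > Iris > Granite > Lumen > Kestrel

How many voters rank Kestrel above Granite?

0

Ballots ranking Kestrel above Granite: 0.
Ballots ranking Granite above Kestrel: 6+12+7 = 25.
So 0 of 25 voters prefer Kestrel to Granite.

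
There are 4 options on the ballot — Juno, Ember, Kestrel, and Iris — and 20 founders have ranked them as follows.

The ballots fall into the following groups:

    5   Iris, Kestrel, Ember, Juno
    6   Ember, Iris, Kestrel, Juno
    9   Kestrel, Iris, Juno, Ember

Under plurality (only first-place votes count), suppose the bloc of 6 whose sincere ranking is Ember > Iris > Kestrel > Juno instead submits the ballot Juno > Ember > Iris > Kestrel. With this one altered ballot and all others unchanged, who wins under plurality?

Kestrel

First-place totals with the altered ballot: Juno 6, Ember 0, Kestrel 9, Iris 5.
The winner is unchanged: still Kestrel.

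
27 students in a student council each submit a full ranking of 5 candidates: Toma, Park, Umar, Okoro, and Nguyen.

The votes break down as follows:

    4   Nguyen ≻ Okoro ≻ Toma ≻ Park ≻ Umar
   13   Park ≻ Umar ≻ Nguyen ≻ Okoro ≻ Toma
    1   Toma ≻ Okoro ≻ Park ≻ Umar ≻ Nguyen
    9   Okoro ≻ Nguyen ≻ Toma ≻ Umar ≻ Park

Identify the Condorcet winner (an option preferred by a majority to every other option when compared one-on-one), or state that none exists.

There is no Condorcet winner

Head-to-head results (27 voters total):
Toma vs Park: Toma wins 14–13.
Toma vs Umar: Toma wins 14–13.
Toma vs Okoro: Okoro wins 26–1.
Toma vs Nguyen: Nguyen wins 26–1.
Park vs Umar: Park wins 18–9.
Park vs Okoro: Okoro wins 14–13.
Park vs Nguyen: Park wins 14–13.
Umar vs Okoro: Okoro wins 14–13.
Umar vs Nguyen: Umar wins 14–13.
Okoro vs Nguyen: Nguyen wins 17–10.
No candidate beats all others: Toma beats Park beats Nguyen beats Toma, a majority cycle.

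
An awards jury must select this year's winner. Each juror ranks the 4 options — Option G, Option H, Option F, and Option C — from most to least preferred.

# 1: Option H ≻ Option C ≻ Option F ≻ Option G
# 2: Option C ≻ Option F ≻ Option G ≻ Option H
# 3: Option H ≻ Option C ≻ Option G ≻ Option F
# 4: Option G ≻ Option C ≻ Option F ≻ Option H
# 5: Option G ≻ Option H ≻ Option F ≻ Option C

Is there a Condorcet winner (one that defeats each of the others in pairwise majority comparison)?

Head-to-head results (5 voters total):
Option G vs Option H: Option G wins 3–2.
Option G vs Option F: Option G wins 3–2.
Option G vs Option C: Option C wins 3–2.
Option H vs Option F: Option H wins 3–2.
Option H vs Option C: Option H wins 3–2.
Option F vs Option C: Option C wins 4–1.
No candidate beats all others: Option G beats Option H beats Option C beats Option G, a majority cycle.

No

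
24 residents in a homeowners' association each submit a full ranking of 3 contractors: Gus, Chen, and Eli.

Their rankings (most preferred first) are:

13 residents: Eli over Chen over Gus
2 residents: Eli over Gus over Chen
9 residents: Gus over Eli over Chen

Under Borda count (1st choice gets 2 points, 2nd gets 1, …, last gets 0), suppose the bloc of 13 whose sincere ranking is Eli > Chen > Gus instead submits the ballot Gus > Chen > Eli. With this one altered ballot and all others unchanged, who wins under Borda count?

Borda totals with the altered ballot: Gus 46, Chen 13, Eli 13.
The switch changes the winner from Eli to Gus.

Gus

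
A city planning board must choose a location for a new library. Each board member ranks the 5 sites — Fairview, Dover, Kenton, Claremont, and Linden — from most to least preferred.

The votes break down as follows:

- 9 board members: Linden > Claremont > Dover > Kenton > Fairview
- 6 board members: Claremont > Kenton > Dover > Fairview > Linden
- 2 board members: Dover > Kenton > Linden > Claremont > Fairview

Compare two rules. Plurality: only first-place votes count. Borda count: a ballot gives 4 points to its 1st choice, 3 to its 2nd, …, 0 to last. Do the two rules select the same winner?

Plurality first-place counts: Fairview 0, Dover 2, Kenton 0, Claremont 6, Linden 9 → Linden.
Borda totals: Fairview 6, Dover 38, Kenton 33, Claremont 53, Linden 40 → Claremont.
The two rules disagree: plurality picks Linden, Borda picks Claremont.

No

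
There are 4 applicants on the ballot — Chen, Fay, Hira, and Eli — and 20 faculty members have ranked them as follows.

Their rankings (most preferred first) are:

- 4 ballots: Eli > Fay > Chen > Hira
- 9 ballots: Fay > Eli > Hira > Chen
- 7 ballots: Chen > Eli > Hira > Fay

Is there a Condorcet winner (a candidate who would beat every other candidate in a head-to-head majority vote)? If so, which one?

Eli

Head-to-head results (20 voters total):
Chen vs Fay: Fay wins 13–7.
Chen vs Hira: Chen wins 11–9.
Chen vs Eli: Eli wins 13–7.
Fay vs Hira: Fay wins 13–7.
Fay vs Eli: Eli wins 11–9.
Hira vs Eli: Eli wins 20–0.
Eli beats each rival — Chen (13–7), Fay (11–9), Hira (20–0) — so Eli is the Condorcet winner.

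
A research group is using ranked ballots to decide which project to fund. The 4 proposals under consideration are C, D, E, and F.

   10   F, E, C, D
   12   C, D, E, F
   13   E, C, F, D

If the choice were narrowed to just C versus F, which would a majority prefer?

C

Ballots ranking C above F: 12+13 = 25.
Ballots ranking F above C: 10.
C wins the head-to-head, 25–10.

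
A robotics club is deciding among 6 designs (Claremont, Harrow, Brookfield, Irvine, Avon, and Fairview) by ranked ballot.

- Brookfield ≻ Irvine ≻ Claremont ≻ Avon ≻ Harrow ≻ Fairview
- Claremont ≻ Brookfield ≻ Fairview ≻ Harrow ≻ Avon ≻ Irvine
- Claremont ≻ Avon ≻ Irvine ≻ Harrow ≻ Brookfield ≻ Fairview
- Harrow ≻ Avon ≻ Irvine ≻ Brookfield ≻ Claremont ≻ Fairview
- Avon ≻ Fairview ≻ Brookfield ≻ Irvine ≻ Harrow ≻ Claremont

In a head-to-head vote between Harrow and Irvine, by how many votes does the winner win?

1

Ballots ranking Harrow above Irvine: 2.
Ballots ranking Irvine above Harrow: 3.
Irvine wins 3–2, a margin of 1.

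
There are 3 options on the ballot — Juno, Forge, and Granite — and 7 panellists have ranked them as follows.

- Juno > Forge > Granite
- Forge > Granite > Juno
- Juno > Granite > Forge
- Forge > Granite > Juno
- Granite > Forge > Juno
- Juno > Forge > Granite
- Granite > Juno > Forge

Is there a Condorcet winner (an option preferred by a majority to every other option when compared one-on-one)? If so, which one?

There is no Condorcet winner

Head-to-head results (7 voters total):
Juno vs Forge: Juno wins 4–3.
Juno vs Granite: Granite wins 4–3.
Forge vs Granite: Forge wins 4–3.
No candidate beats all others: Juno beats Forge beats Granite beats Juno, a majority cycle.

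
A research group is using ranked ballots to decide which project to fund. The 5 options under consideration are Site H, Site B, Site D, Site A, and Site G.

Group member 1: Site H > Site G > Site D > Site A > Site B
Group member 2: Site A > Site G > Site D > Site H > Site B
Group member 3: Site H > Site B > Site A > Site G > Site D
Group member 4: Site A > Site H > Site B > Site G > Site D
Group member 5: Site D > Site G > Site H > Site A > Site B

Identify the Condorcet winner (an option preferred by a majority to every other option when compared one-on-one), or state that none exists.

Head-to-head results (5 voters total):
Site H vs Site B: Site H wins 5–0.
Site H vs Site D: Site H wins 3–2.
Site H vs Site A: Site H wins 3–2.
Site H vs Site G: Site H wins 3–2.
Site B vs Site D: Site D wins 3–2.
Site B vs Site A: Site A wins 4–1.
Site B vs Site G: Site G wins 3–2.
Site D vs Site A: Site A wins 3–2.
Site D vs Site G: Site G wins 4–1.
Site A vs Site G: Site A wins 3–2.
Site H beats each rival — Site B (5–0), Site D (3–2), Site A (3–2), Site G (3–2) — so Site H is the Condorcet winner.

Site H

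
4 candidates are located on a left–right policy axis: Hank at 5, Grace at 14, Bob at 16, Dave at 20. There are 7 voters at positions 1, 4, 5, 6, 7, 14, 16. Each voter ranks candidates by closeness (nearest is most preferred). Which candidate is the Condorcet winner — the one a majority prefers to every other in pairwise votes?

With single-peaked preferences on a line, the Condorcet winner is the candidate closest to the median voter.
The median voter (position 6) is closest to Hank at 5.
Check: Hank vs Grace — voters closer to Hank: 5 of 7.

Hank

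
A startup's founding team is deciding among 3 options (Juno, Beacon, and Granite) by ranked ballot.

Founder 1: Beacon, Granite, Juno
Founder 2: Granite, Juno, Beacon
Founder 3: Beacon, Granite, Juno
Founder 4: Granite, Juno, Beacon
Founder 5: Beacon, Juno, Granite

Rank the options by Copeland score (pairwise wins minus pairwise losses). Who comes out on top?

Beacon

Pairwise results:
  Juno vs Beacon: Beacon wins 3–2.
  Juno vs Granite: Granite wins 4–1.
  Beacon vs Granite: Beacon wins 3–2.
Copeland scores (wins − losses):
  Juno: 0 − 2 = -2
  Beacon: 2 − 0 = 2
  Granite: 1 − 1 = 0
Beacon has the best Copeland score.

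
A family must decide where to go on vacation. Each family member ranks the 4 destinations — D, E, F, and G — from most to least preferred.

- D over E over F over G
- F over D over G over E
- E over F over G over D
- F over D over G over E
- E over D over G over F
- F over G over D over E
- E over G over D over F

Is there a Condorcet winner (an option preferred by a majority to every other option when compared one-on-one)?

Head-to-head results (7 voters total):
D vs E: D wins 4–3.
D vs F: F wins 4–3.
D vs G: D wins 4–3.
E vs F: E wins 4–3.
E vs G: E wins 4–3.
F vs G: F wins 5–2.
No candidate beats all others: D beats E beats F beats D, a majority cycle.

No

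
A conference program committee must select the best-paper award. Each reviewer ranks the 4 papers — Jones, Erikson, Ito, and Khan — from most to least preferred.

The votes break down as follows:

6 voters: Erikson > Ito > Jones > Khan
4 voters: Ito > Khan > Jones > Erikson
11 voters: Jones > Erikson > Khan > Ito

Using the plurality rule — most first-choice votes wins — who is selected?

Jones

First-place vote totals:
  Jones: 11
  Erikson: 6
  Ito: 4
  Khan: 0
Jones has the most first-place votes.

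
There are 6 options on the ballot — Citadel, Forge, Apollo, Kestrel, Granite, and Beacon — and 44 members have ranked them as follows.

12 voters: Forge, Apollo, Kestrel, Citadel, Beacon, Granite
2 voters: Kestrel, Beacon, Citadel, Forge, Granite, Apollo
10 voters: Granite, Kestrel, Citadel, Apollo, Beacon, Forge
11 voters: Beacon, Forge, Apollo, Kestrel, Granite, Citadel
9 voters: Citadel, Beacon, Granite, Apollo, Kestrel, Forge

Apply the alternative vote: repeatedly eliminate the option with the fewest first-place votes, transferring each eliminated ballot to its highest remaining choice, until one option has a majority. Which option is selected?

Beacon

Round 1: Forge 12, Beacon 11, Granite 10, Citadel 9, Kestrel 2, Apollo 0. Apollo has the fewest and is eliminated.
Round 2: Forge 12, Beacon 11, Granite 10, Citadel 9, Kestrel 2. Kestrel has the fewest and is eliminated.
Round 3: Beacon 13, Forge 12, Granite 10, Citadel 9. Citadel has the fewest and is eliminated.
Round 4: Beacon 22, Forge 12, Granite 10. Granite has the fewest and is eliminated.
Round 5: Beacon 32, Forge 12. Beacon has a majority.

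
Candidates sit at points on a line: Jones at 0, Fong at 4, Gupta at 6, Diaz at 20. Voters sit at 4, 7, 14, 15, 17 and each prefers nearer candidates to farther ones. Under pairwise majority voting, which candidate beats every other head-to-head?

With single-peaked preferences on a line, the Condorcet winner is the candidate closest to the median voter.
The median voter (position 14) is closest to Diaz at 20.
Check: Diaz vs Fong — voters closer to Diaz: 3 of 5.

Diaz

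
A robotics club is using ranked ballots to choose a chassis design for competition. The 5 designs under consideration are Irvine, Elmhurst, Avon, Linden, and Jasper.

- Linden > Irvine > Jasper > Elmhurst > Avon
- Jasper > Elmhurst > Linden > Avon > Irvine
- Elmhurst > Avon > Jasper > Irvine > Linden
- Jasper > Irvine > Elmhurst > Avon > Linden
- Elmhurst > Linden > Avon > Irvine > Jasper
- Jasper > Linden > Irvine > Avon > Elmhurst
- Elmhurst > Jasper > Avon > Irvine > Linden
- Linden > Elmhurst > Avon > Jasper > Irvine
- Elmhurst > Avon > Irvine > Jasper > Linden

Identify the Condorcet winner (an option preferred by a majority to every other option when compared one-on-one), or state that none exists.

Elmhurst

Head-to-head results (9 voters total):
Irvine vs Elmhurst: Elmhurst wins 6–3.
Irvine vs Avon: Avon wins 6–3.
Irvine vs Linden: Linden wins 5–4.
Irvine vs Jasper: Jasper wins 6–3.
Elmhurst vs Avon: Elmhurst wins 8–1.
Elmhurst vs Linden: Elmhurst wins 6–3.
Elmhurst vs Jasper: Elmhurst wins 5–4.
Avon vs Linden: Linden wins 5–4.
Avon vs Jasper: Jasper wins 5–4.
Linden vs Jasper: Jasper wins 6–3.
Elmhurst beats each rival — Irvine (6–3), Avon (8–1), Linden (6–3), Jasper (5–4) — so Elmhurst is the Condorcet winner.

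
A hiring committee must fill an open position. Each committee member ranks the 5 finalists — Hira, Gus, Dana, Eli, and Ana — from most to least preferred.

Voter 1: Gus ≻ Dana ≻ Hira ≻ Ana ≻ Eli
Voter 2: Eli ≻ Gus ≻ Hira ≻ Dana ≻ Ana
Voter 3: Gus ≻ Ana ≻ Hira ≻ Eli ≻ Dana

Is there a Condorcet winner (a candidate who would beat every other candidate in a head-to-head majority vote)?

Head-to-head results (3 voters total):
Hira vs Gus: Gus wins 3–0.
Hira vs Dana: Hira wins 2–1.
Hira vs Eli: Hira wins 2–1.
Hira vs Ana: Hira wins 2–1.
Gus vs Dana: Gus wins 3–0.
Gus vs Eli: Gus wins 2–1.
Gus vs Ana: Gus wins 3–0.
Dana vs Eli: Eli wins 2–1.
Dana vs Ana: Dana wins 2–1.
Eli vs Ana: Ana wins 2–1.
Gus beats each rival — Hira (3–0), Dana (3–0), Eli (2–1), Ana (3–0) — so Gus is the Condorcet winner.

Yes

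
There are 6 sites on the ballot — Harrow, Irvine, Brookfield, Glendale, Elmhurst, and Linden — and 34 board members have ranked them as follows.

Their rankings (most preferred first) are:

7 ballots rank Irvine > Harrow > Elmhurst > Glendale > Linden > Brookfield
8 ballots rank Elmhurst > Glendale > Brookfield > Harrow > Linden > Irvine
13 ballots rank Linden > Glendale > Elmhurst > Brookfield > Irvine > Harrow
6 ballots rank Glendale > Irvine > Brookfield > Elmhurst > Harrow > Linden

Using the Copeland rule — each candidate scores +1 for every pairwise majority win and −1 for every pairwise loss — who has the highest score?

Glendale

Pairwise results:
  Harrow vs Irvine: Irvine wins 26–8.
  Harrow vs Brookfield: Brookfield wins 27–7.
  Harrow vs Glendale: Glendale wins 27–7.
  Harrow vs Elmhurst: Elmhurst wins 27–7.
  Harrow vs Linden: Harrow wins 21–13.
  Irvine vs Brookfield: Brookfield wins 21–13.
  Irvine vs Glendale: Glendale wins 27–7.
  Irvine vs Elmhurst: Elmhurst wins 21–13.
  Irvine vs Linden: Linden wins 21–13.
  Brookfield vs Glendale: Glendale wins 34–0.
  Brookfield vs Elmhurst: Elmhurst wins 28–6.
  Brookfield vs Linden: Linden wins 20–14.
  Glendale vs Elmhurst: Glendale wins 19–15.
  Glendale vs Linden: Glendale wins 21–13.
  Elmhurst vs Linden: Elmhurst wins 21–13.
Copeland scores (wins − losses):
  Harrow: 1 − 4 = -3
  Irvine: 1 − 4 = -3
  Brookfield: 2 − 3 = -1
  Glendale: 5 − 0 = 5
  Elmhurst: 4 − 1 = 3
  Linden: 2 − 3 = -1
Glendale has the best Copeland score.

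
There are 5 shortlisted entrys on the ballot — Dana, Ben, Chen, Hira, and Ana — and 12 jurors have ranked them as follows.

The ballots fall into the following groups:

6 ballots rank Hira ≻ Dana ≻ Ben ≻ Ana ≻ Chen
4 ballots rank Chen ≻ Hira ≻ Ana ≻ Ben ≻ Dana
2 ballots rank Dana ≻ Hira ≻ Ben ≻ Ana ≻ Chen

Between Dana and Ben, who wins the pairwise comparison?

Dana

Ballots ranking Dana above Ben: 6+2 = 8.
Ballots ranking Ben above Dana: 4.
Dana wins the head-to-head, 8–4.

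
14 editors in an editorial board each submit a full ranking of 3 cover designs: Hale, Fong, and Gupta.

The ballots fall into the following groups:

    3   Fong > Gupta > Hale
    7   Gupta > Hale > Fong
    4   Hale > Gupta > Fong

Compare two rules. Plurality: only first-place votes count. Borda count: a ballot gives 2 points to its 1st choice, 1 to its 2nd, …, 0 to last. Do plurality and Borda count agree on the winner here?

Plurality first-place counts: Hale 4, Fong 3, Gupta 7 → Gupta.
Borda totals: Hale 15, Fong 6, Gupta 21 → Gupta.
The two rules agree on Gupta.

Yes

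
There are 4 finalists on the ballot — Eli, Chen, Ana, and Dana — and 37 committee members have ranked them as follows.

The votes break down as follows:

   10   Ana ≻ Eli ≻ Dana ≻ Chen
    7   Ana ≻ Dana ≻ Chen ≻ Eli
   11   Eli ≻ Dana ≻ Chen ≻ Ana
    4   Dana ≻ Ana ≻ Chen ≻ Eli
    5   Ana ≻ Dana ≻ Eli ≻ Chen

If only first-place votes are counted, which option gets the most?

First-place vote totals:
  Eli: 11
  Chen: 0
  Ana: 22
  Dana: 4
Ana has the most first-place votes.

Ana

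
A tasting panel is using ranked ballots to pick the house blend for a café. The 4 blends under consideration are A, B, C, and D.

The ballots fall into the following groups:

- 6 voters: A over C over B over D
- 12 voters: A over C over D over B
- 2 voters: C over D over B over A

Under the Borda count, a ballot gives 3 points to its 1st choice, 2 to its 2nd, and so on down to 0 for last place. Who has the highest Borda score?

Borda scores:
  A: 6·3 + 12·3 + 2·0 = 54
  B: 6·1 + 12·0 + 2·1 = 8
  C: 6·2 + 12·2 + 2·3 = 42
  D: 6·0 + 12·1 + 2·2 = 16
A has the highest total.

A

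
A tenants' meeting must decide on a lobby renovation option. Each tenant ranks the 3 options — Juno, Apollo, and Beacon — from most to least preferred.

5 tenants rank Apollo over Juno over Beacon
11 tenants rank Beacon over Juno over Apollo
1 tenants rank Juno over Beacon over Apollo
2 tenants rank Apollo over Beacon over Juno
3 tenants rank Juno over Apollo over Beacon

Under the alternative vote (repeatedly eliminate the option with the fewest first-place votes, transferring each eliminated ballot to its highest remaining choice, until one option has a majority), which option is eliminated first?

Round 1: Beacon 11, Apollo 7, Juno 4. Juno has the fewest and is eliminated.
Round 2: Beacon 12, Apollo 10. Beacon has a majority.

Juno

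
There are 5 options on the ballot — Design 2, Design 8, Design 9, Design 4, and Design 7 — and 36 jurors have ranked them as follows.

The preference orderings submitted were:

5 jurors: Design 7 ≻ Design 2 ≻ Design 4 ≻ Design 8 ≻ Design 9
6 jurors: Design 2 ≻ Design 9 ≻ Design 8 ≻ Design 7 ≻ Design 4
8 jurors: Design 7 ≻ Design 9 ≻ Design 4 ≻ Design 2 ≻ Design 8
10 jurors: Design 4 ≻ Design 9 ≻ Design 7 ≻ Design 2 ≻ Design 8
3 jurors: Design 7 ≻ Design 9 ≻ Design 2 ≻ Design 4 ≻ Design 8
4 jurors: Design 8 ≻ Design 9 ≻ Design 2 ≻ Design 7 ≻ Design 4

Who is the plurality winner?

Design 7

First-place vote totals:
  Design 2: 6
  Design 8: 4
  Design 9: 0
  Design 4: 10
  Design 7: 16
Design 7 has the most first-place votes.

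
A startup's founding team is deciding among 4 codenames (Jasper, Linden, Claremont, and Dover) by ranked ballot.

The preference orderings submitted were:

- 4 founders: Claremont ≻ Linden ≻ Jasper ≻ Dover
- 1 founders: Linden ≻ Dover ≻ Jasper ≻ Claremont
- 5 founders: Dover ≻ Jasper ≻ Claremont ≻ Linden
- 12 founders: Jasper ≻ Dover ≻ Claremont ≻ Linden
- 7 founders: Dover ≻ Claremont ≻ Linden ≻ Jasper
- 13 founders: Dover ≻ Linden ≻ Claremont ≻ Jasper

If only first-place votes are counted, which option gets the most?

Dover

First-place vote totals:
  Jasper: 12
  Linden: 1
  Claremont: 4
  Dover: 25
Dover has the most first-place votes.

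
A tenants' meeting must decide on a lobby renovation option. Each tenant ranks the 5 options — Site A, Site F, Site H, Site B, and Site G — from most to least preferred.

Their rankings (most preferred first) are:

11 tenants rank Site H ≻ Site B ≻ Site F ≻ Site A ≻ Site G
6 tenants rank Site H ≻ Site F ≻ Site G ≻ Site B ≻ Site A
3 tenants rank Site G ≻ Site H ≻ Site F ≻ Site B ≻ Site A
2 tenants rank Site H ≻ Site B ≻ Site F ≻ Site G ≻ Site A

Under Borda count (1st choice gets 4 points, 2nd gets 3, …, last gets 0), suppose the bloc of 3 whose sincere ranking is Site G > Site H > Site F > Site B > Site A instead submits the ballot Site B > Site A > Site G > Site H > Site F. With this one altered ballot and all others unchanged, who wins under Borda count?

Borda totals with the altered ballot: Site A 20, Site F 44, Site H 79, Site B 57, Site G 20.
The winner is unchanged: still Site H.

Site H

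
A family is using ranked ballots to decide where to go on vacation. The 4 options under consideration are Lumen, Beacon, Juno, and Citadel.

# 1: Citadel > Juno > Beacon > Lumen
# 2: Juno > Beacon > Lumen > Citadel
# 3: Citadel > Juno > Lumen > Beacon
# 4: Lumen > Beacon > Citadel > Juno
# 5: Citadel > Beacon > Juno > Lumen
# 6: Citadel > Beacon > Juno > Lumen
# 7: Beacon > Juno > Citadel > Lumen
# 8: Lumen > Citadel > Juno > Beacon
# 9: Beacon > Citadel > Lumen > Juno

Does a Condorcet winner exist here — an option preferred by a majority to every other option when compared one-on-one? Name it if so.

Head-to-head results (9 voters total):
Lumen vs Beacon: Beacon wins 6–3.
Lumen vs Juno: Juno wins 6–3.
Lumen vs Citadel: Citadel wins 6–3.
Beacon vs Juno: Beacon wins 5–4.
Beacon vs Citadel: Citadel wins 5–4.
Juno vs Citadel: Citadel wins 7–2.
Citadel beats each rival — Lumen (6–3), Beacon (5–4), Juno (7–2) — so Citadel is the Condorcet winner.

Citadel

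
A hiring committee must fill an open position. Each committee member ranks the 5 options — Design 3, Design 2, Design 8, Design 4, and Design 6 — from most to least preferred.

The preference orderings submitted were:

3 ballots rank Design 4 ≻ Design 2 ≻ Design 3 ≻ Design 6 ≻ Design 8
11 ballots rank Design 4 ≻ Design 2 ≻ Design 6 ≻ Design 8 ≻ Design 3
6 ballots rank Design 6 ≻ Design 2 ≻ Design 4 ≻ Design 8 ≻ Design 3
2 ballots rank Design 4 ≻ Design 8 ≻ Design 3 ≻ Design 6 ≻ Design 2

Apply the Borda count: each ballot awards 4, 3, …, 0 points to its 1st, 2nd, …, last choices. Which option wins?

Design 4

Borda scores:
  Design 3: 3·2 + 11·0 + 6·0 + 2·2 = 10
  Design 2: 3·3 + 11·3 + 6·3 + 2·0 = 60
  Design 8: 3·0 + 11·1 + 6·1 + 2·3 = 23
  Design 4: 3·4 + 11·4 + 6·2 + 2·4 = 76
  Design 6: 3·1 + 11·2 + 6·4 + 2·1 = 51
Design 4 has the highest total.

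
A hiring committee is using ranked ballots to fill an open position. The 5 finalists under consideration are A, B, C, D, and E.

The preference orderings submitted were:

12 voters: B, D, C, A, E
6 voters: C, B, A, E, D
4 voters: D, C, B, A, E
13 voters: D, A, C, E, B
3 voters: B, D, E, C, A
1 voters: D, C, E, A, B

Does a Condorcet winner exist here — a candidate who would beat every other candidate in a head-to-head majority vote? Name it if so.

None — there is no Condorcet winner

Head-to-head results (39 voters total):
A vs B: B wins 25–14.
A vs C: C wins 26–13.
A vs D: D wins 33–6.
A vs E: A wins 35–4.
B vs C: C wins 24–15.
B vs D: B wins 21–18.
B vs E: B wins 25–14.
C vs D: D wins 33–6.
C vs E: C wins 36–3.
D vs E: D wins 33–6.
No candidate beats all others: B beats D beats C beats B, a majority cycle.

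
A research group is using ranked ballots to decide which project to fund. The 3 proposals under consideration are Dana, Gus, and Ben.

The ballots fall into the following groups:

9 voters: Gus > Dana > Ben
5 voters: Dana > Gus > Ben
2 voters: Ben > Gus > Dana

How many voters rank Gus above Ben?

14

Ballots ranking Gus above Ben: 9+5 = 14.
Ballots ranking Ben above Gus: 2.
So 14 of 16 voters prefer Gus to Ben.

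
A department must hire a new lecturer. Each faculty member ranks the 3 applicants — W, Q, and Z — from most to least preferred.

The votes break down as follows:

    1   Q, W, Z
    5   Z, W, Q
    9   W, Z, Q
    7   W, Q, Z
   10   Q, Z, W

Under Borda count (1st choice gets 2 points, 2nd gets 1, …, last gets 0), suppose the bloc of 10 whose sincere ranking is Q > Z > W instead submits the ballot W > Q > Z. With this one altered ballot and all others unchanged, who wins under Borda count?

Borda totals with the altered ballot: W 58, Q 19, Z 19.
The winner is unchanged: still W.

W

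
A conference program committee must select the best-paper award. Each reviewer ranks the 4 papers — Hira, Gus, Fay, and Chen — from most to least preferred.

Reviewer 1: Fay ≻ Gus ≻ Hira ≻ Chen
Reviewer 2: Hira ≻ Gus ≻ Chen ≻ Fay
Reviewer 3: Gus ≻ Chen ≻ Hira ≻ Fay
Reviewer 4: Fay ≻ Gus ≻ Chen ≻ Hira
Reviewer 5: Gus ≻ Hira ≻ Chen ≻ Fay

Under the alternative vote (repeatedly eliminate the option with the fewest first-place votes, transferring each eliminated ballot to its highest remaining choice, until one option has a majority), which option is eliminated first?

Round 1: Gus 2, Fay 2, Hira 1, Chen 0. Chen has the fewest and is eliminated.
Round 2: Gus 2, Fay 2, Hira 1. Hira has the fewest and is eliminated.
Round 3: Gus 3, Fay 2. Gus has a majority.

Chen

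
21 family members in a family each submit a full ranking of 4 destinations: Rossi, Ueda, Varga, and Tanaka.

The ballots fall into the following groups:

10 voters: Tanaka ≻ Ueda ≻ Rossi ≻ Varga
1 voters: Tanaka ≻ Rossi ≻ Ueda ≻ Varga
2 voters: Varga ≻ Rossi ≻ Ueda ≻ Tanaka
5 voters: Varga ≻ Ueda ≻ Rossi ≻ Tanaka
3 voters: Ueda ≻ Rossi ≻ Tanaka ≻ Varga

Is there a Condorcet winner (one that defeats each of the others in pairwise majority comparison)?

Yes

Head-to-head results (21 voters total):
Rossi vs Ueda: Ueda wins 18–3.
Rossi vs Varga: Rossi wins 14–7.
Rossi vs Tanaka: Tanaka wins 11–10.
Ueda vs Varga: Ueda wins 14–7.
Ueda vs Tanaka: Tanaka wins 11–10.
Varga vs Tanaka: Tanaka wins 14–7.
Tanaka beats each rival — Rossi (11–10), Ueda (11–10), Varga (14–7) — so Tanaka is the Condorcet winner.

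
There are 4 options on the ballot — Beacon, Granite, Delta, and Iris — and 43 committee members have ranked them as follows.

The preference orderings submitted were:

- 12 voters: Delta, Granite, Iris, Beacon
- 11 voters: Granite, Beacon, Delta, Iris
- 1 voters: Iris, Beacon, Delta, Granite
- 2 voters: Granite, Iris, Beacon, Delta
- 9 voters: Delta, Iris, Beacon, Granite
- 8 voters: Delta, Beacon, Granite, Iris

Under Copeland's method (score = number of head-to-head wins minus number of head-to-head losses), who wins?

Pairwise results:
  Beacon vs Granite: Granite wins 25–18.
  Beacon vs Delta: Delta wins 29–14.
  Beacon vs Iris: Iris wins 24–19.
  Granite vs Delta: Delta wins 30–13.
  Granite vs Iris: Granite wins 33–10.
  Delta vs Iris: Delta wins 40–3.
Copeland scores (wins − losses):
  Beacon: 0 − 3 = -3
  Granite: 2 − 1 = 1
  Delta: 3 − 0 = 3
  Iris: 1 − 2 = -1
Delta has the best Copeland score.

Delta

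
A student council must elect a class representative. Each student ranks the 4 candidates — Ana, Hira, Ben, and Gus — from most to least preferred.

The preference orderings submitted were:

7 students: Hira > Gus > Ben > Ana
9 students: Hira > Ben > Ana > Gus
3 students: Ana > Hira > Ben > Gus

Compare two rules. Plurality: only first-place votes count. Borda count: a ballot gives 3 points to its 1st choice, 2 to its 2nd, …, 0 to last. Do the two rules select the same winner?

Yes

Plurality first-place counts: Ana 3, Hira 16, Ben 0, Gus 0 → Hira.
Borda totals: Ana 18, Hira 54, Ben 28, Gus 14 → Hira.
The two rules agree on Hira.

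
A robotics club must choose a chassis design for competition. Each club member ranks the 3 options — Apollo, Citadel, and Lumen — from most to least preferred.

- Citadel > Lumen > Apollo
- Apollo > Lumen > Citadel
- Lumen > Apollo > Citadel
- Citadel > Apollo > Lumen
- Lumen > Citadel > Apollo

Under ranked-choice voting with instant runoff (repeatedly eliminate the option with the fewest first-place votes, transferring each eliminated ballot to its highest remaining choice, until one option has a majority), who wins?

Lumen

Round 1: Citadel 2, Lumen 2, Apollo 1. Apollo has the fewest and is eliminated.
Round 2: Lumen 3, Citadel 2. Lumen has a majority.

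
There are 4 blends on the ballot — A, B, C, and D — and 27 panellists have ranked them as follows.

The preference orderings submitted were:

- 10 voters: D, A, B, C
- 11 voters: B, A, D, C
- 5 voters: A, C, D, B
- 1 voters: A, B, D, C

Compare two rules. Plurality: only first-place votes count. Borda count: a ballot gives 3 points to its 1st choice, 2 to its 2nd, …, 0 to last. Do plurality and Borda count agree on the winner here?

Plurality first-place counts: A 6, B 11, C 0, D 10 → B.
Borda totals: A 60, B 45, C 10, D 47 → A.
The two rules disagree: plurality picks B, Borda picks A.

No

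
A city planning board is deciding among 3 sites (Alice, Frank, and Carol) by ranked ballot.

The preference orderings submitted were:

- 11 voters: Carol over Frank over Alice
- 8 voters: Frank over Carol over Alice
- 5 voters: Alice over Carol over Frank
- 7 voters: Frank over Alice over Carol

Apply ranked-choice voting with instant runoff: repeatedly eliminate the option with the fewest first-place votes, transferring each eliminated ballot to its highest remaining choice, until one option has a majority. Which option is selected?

Round 1: Frank 15, Carol 11, Alice 5. Alice has the fewest and is eliminated.
Round 2: Carol 16, Frank 15. Carol has a majority.

Carol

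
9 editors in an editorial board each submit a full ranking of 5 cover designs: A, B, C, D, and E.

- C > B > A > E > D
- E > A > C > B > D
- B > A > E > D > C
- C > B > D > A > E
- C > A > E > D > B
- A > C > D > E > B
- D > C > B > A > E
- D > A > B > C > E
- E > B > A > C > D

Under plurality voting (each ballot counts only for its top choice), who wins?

First-place vote totals:
  A: 1
  B: 1
  C: 3
  D: 2
  E: 2
C has the most first-place votes.

C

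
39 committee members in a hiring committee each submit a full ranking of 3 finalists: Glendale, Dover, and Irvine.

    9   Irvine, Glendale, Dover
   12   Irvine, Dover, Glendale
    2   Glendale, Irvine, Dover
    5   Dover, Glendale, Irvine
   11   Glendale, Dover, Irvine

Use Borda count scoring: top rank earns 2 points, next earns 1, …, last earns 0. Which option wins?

Irvine

Borda scores:
  Glendale: 9·1 + 12·0 + 2·2 + 5·1 + 11·2 = 40
  Dover: 9·0 + 12·1 + 2·0 + 5·2 + 11·1 = 33
  Irvine: 9·2 + 12·2 + 2·1 + 5·0 + 11·0 = 44
Irvine has the highest total.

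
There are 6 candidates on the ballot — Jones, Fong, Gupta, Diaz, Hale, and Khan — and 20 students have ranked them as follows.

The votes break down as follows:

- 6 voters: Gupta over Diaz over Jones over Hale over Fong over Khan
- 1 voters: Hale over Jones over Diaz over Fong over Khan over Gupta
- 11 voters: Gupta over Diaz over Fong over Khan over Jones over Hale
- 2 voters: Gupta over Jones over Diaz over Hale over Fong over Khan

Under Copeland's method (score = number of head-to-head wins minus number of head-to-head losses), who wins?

Pairwise results:
  Jones vs Fong: Fong wins 11–9.
  Jones vs Gupta: Gupta wins 19–1.
  Jones vs Diaz: Diaz wins 17–3.
  Jones vs Hale: Jones wins 19–1.
  Jones vs Khan: Khan wins 11–9.
  Fong vs Gupta: Gupta wins 19–1.
  Fong vs Diaz: Diaz wins 20–0.
  Fong vs Hale: Fong wins 11–9.
  Fong vs Khan: Fong wins 20–0.
  Gupta vs Diaz: Gupta wins 19–1.
  Gupta vs Hale: Gupta wins 19–1.
  Gupta vs Khan: Gupta wins 19–1.
  Diaz vs Hale: Diaz wins 19–1.
  Diaz vs Khan: Diaz wins 20–0.
  Hale vs Khan: Khan wins 11–9.
Copeland scores (wins − losses):
  Jones: 1 − 4 = -3
  Fong: 3 − 2 = 1
  Gupta: 5 − 0 = 5
  Diaz: 4 − 1 = 3
  Hale: 0 − 5 = -5
  Khan: 2 − 3 = -1
Gupta has the best Copeland score.

Gupta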